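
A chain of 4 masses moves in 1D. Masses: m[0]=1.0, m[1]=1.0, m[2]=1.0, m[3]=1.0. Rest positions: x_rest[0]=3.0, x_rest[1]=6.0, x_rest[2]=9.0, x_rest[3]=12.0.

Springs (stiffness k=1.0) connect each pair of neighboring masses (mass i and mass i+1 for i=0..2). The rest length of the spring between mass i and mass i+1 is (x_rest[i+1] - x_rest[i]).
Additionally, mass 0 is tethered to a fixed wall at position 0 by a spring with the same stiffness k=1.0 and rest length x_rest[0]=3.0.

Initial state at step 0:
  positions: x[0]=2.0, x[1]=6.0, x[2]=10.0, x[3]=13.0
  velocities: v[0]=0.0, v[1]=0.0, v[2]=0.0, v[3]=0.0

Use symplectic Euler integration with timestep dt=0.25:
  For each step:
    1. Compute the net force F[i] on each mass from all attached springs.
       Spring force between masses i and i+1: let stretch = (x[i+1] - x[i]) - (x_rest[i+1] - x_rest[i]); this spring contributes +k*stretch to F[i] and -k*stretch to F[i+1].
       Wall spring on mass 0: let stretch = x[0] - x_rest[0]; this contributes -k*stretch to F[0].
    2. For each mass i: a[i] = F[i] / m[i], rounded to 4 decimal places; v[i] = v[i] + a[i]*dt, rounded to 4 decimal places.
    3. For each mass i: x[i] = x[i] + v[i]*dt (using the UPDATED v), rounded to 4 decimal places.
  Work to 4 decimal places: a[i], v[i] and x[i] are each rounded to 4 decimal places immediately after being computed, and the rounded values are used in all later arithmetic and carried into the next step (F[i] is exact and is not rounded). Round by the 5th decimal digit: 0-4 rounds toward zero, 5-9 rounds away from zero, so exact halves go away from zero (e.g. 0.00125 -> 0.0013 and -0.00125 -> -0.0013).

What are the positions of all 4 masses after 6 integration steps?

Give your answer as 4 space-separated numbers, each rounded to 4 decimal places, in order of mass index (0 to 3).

Step 0: x=[2.0000 6.0000 10.0000 13.0000] v=[0.0000 0.0000 0.0000 0.0000]
Step 1: x=[2.1250 6.0000 9.9375 13.0000] v=[0.5000 0.0000 -0.2500 0.0000]
Step 2: x=[2.3594 6.0039 9.8203 12.9961] v=[0.9375 0.0156 -0.4688 -0.0156]
Step 3: x=[2.6741 6.0186 9.6631 12.9812] v=[1.2588 0.0586 -0.6290 -0.0596]
Step 4: x=[3.0307 6.0520 9.4855 12.9464] v=[1.4264 0.1336 -0.7106 -0.1391]
Step 5: x=[3.3867 6.1112 9.3096 12.8828] v=[1.4241 0.2367 -0.7038 -0.2543]
Step 6: x=[3.7014 6.2000 9.1571 12.7834] v=[1.2586 0.3552 -0.6101 -0.3976]

Answer: 3.7014 6.2000 9.1571 12.7834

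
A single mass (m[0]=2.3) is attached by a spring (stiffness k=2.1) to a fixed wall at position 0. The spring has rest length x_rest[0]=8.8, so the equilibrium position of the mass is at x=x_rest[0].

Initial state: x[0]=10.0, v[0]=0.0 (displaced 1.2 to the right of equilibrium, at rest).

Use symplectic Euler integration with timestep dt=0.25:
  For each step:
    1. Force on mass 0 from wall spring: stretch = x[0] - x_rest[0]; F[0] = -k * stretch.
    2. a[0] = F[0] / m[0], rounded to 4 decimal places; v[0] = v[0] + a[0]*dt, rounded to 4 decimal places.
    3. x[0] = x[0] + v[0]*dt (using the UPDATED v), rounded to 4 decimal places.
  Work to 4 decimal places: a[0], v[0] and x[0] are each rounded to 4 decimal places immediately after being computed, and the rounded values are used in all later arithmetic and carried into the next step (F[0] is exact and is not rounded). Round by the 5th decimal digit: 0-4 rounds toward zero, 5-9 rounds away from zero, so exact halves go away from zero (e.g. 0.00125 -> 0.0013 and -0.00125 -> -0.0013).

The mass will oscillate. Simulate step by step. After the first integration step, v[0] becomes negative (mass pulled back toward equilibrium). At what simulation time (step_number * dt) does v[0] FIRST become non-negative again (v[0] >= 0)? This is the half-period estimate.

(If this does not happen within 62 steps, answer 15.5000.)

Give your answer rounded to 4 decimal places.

Answer: 3.5000

Derivation:
Step 0: x=[10.0000] v=[0.0000]
Step 1: x=[9.9315] v=[-0.2739]
Step 2: x=[9.7985] v=[-0.5322]
Step 3: x=[9.6085] v=[-0.7601]
Step 4: x=[9.3723] v=[-0.9447]
Step 5: x=[9.1035] v=[-1.0753]
Step 6: x=[8.8174] v=[-1.1446]
Step 7: x=[8.5303] v=[-1.1486]
Step 8: x=[8.2585] v=[-1.0871]
Step 9: x=[8.0176] v=[-0.9635]
Step 10: x=[7.8214] v=[-0.7849]
Step 11: x=[7.6810] v=[-0.5615]
Step 12: x=[7.6045] v=[-0.3061]
Step 13: x=[7.5962] v=[-0.0332]
Step 14: x=[7.6566] v=[0.2416]
First v>=0 after going negative at step 14, time=3.5000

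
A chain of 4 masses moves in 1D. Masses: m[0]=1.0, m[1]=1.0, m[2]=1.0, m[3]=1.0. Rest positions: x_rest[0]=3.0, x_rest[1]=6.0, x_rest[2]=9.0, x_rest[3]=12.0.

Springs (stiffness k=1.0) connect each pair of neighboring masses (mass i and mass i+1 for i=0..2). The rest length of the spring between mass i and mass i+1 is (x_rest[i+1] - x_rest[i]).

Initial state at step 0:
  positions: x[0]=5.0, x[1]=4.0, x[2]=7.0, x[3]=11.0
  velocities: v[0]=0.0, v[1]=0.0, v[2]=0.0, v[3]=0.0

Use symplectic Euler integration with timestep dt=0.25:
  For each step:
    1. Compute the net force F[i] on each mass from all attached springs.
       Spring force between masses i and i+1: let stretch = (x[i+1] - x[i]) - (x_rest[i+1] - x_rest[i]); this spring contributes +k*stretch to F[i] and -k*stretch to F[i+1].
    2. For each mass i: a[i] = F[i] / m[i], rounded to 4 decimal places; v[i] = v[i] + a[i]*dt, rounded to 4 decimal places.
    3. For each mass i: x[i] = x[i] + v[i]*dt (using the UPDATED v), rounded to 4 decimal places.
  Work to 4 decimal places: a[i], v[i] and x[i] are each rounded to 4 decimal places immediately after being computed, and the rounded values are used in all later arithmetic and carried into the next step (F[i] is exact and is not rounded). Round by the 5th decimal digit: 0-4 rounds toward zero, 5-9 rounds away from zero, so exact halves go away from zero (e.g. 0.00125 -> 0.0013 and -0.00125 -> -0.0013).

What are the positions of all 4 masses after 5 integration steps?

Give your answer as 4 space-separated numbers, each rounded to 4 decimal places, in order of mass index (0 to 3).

Step 0: x=[5.0000 4.0000 7.0000 11.0000] v=[0.0000 0.0000 0.0000 0.0000]
Step 1: x=[4.7500 4.2500 7.0625 10.9375] v=[-1.0000 1.0000 0.2500 -0.2500]
Step 2: x=[4.2813 4.7070 7.1914 10.8203] v=[-1.8750 1.8281 0.5156 -0.4688]
Step 3: x=[3.6517 5.2927 7.3918 10.6638] v=[-2.5186 2.3428 0.8017 -0.6260]
Step 4: x=[2.9371 5.9070 7.6655 10.4903] v=[-2.8584 2.4573 1.0949 -0.6940]
Step 5: x=[2.2206 6.4456 8.0059 10.3278] v=[-2.8659 2.1545 1.3615 -0.6502]

Answer: 2.2206 6.4456 8.0059 10.3278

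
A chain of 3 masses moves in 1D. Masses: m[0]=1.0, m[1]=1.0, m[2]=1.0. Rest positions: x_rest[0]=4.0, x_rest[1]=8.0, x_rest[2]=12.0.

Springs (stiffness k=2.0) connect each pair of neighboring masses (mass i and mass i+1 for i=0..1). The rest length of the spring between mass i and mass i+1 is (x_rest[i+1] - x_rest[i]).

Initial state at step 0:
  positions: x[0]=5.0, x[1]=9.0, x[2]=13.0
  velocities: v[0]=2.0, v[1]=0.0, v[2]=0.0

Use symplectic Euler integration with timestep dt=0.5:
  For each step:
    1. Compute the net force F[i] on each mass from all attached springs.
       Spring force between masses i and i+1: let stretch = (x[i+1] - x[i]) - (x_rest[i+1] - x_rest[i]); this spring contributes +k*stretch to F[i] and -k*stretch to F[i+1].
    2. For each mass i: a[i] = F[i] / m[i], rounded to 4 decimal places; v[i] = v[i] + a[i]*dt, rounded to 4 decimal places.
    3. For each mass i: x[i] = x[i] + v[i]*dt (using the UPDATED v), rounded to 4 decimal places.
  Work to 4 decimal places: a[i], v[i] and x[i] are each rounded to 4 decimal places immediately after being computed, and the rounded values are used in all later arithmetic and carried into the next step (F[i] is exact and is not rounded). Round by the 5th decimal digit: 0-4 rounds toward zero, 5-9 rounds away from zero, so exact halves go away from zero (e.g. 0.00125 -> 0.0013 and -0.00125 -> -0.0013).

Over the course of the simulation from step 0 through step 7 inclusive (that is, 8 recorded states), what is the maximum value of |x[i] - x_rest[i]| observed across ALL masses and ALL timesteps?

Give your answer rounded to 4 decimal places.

Answer: 4.0782

Derivation:
Step 0: x=[5.0000 9.0000 13.0000] v=[2.0000 0.0000 0.0000]
Step 1: x=[6.0000 9.0000 13.0000] v=[2.0000 0.0000 0.0000]
Step 2: x=[6.5000 9.5000 13.0000] v=[1.0000 1.0000 0.0000]
Step 3: x=[6.5000 10.2500 13.2500] v=[0.0000 1.5000 0.5000]
Step 4: x=[6.3750 10.6250 14.0000] v=[-0.2500 0.7500 1.5000]
Step 5: x=[6.3750 10.5625 15.0625] v=[0.0000 -0.1250 2.1250]
Step 6: x=[6.4688 10.6563 15.8750] v=[0.1875 0.1875 1.6250]
Step 7: x=[6.6563 11.2657 16.0782] v=[0.3750 1.2187 0.4063]
Max displacement = 4.0782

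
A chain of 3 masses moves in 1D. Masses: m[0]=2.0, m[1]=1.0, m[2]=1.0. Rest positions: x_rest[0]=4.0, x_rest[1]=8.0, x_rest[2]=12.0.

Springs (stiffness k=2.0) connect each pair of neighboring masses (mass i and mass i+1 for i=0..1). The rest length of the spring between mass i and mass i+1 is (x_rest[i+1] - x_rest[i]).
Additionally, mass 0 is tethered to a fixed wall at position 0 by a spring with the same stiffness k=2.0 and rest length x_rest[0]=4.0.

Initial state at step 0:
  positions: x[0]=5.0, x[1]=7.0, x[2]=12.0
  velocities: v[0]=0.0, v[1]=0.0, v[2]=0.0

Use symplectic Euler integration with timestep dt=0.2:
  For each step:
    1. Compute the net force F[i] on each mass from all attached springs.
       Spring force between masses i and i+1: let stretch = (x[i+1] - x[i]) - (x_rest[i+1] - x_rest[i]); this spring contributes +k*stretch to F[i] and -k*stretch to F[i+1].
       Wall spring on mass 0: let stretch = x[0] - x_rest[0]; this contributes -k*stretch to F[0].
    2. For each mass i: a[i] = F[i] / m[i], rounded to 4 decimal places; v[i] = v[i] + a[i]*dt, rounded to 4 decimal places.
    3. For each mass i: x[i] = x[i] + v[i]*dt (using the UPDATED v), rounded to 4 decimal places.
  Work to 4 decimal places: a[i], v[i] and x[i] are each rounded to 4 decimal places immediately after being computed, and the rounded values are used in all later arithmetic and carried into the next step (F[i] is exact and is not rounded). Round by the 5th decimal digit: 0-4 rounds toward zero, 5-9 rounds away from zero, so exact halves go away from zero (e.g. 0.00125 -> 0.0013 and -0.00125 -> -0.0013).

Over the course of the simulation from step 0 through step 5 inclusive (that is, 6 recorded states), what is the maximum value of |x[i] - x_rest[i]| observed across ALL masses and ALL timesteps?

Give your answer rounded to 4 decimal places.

Step 0: x=[5.0000 7.0000 12.0000] v=[0.0000 0.0000 0.0000]
Step 1: x=[4.8800 7.2400 11.9200] v=[-0.6000 1.2000 -0.4000]
Step 2: x=[4.6592 7.6656 11.7856] v=[-1.1040 2.1280 -0.6720]
Step 3: x=[4.3723 8.1803 11.6416] v=[-1.4346 2.5734 -0.7200]
Step 4: x=[4.0628 8.6672 11.5407] v=[-1.5475 2.4347 -0.5045]
Step 5: x=[3.7750 9.0157 11.5299] v=[-1.4392 1.7423 -0.0539]
Max displacement = 1.0157

Answer: 1.0157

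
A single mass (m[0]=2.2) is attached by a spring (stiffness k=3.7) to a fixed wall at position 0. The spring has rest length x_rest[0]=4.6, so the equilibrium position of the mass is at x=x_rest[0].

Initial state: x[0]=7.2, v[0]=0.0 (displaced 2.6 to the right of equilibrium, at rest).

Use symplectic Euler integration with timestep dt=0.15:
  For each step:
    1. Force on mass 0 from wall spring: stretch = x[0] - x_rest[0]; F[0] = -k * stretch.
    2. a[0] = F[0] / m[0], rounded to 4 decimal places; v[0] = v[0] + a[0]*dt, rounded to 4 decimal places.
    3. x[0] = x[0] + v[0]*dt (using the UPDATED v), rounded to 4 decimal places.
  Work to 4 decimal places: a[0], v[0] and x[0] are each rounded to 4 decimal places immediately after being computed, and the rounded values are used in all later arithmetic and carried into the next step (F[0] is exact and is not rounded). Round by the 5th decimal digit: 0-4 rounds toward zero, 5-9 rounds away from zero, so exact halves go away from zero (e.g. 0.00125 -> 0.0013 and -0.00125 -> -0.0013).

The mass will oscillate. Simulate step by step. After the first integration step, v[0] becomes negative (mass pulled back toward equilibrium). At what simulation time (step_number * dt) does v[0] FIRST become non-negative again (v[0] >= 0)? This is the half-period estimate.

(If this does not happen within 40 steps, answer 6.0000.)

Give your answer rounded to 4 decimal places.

Answer: 2.5500

Derivation:
Step 0: x=[7.2000] v=[0.0000]
Step 1: x=[7.1016] v=[-0.6559]
Step 2: x=[6.9086] v=[-1.2870]
Step 3: x=[6.6282] v=[-1.8694]
Step 4: x=[6.2710] v=[-2.3811]
Step 5: x=[5.8506] v=[-2.8026]
Step 6: x=[5.3829] v=[-3.1181]
Step 7: x=[4.8856] v=[-3.3156]
Step 8: x=[4.3775] v=[-3.3876]
Step 9: x=[3.8778] v=[-3.3315]
Step 10: x=[3.4054] v=[-3.1493]
Step 11: x=[2.9782] v=[-2.8479]
Step 12: x=[2.6124] v=[-2.4388]
Step 13: x=[2.3218] v=[-1.9374]
Step 14: x=[2.1174] v=[-1.3627]
Step 15: x=[2.0069] v=[-0.7364]
Step 16: x=[1.9946] v=[-0.0822]
Step 17: x=[2.0809] v=[0.5751]
First v>=0 after going negative at step 17, time=2.5500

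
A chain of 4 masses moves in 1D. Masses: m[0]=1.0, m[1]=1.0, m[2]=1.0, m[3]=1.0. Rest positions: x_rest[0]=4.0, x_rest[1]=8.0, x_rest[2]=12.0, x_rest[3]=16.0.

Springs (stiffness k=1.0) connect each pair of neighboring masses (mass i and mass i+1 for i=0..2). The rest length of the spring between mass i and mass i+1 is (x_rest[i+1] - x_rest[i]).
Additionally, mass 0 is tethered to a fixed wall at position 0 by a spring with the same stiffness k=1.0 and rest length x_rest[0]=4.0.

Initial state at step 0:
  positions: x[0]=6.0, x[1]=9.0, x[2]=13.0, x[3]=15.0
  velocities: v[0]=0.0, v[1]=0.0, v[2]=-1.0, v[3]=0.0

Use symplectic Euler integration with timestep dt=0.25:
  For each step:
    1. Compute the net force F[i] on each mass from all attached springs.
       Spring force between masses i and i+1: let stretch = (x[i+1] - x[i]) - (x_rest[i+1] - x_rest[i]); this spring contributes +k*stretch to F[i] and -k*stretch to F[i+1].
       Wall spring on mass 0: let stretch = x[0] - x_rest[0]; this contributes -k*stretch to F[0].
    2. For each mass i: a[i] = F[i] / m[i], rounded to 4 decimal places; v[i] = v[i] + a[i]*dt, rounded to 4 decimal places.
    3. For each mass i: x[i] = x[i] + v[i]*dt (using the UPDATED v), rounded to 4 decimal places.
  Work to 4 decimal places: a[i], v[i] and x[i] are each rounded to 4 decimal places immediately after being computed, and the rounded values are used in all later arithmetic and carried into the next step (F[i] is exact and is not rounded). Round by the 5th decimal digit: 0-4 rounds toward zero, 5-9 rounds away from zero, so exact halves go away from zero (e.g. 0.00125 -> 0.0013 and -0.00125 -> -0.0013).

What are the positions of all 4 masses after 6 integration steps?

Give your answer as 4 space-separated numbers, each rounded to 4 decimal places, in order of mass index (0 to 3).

Step 0: x=[6.0000 9.0000 13.0000 15.0000] v=[0.0000 0.0000 -1.0000 0.0000]
Step 1: x=[5.8125 9.0625 12.6250 15.1250] v=[-0.7500 0.2500 -1.5000 0.5000]
Step 2: x=[5.4649 9.1445 12.1836 15.3438] v=[-1.3906 0.3281 -1.7656 0.8750]
Step 3: x=[5.0057 9.1865 11.7498 15.6151] v=[-1.8369 0.1680 -1.7353 1.0850]
Step 4: x=[4.4949 9.1274 11.3974 15.8948] v=[-2.0431 -0.2364 -1.4098 1.1187]
Step 5: x=[3.9927 8.9207 11.1842 16.1434] v=[-2.0087 -0.8270 -0.8530 0.9944]
Step 6: x=[3.5490 8.5474 11.1394 16.3321] v=[-1.7749 -1.4931 -0.1791 0.7546]

Answer: 3.5490 8.5474 11.1394 16.3321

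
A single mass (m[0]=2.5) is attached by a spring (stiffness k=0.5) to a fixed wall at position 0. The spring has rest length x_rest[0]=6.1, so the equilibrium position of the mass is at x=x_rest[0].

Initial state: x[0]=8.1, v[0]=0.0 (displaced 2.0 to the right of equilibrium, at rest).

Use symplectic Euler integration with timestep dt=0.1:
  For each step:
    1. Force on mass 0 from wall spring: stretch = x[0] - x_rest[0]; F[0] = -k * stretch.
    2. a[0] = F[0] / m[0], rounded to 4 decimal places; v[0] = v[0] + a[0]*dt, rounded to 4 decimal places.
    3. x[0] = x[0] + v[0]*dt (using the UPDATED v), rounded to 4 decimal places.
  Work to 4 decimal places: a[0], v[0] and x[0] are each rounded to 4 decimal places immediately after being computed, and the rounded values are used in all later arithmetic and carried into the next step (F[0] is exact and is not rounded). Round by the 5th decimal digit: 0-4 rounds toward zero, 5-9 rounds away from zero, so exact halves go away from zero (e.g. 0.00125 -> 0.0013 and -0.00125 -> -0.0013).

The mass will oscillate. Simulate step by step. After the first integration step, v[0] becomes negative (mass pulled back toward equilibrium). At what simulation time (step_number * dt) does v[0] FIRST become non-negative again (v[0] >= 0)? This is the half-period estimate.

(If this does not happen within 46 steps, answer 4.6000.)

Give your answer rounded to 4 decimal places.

Answer: 4.6000

Derivation:
Step 0: x=[8.1000] v=[0.0000]
Step 1: x=[8.0960] v=[-0.0400]
Step 2: x=[8.0880] v=[-0.0799]
Step 3: x=[8.0760] v=[-0.1197]
Step 4: x=[8.0601] v=[-0.1592]
Step 5: x=[8.0403] v=[-0.1984]
Step 6: x=[8.0166] v=[-0.2372]
Step 7: x=[7.9891] v=[-0.2755]
Step 8: x=[7.9578] v=[-0.3133]
Step 9: x=[7.9228] v=[-0.3505]
Step 10: x=[7.8841] v=[-0.3870]
Step 11: x=[7.8418] v=[-0.4227]
Step 12: x=[7.7961] v=[-0.4575]
Step 13: x=[7.7470] v=[-0.4914]
Step 14: x=[7.6946] v=[-0.5243]
Step 15: x=[7.6390] v=[-0.5562]
Step 16: x=[7.5803] v=[-0.5870]
Step 17: x=[7.5186] v=[-0.6166]
Step 18: x=[7.4541] v=[-0.6450]
Step 19: x=[7.3869] v=[-0.6721]
Step 20: x=[7.3171] v=[-0.6978]
Step 21: x=[7.2449] v=[-0.7221]
Step 22: x=[7.1704] v=[-0.7450]
Step 23: x=[7.0938] v=[-0.7664]
Step 24: x=[7.0152] v=[-0.7863]
Step 25: x=[6.9347] v=[-0.8046]
Step 26: x=[6.8526] v=[-0.8213]
Step 27: x=[6.7690] v=[-0.8364]
Step 28: x=[6.6840] v=[-0.8498]
Step 29: x=[6.5979] v=[-0.8615]
Step 30: x=[6.5108] v=[-0.8715]
Step 31: x=[6.4228] v=[-0.8797]
Step 32: x=[6.3342] v=[-0.8862]
Step 33: x=[6.2451] v=[-0.8909]
Step 34: x=[6.1557] v=[-0.8938]
Step 35: x=[6.0662] v=[-0.8949]
Step 36: x=[5.9768] v=[-0.8942]
Step 37: x=[5.8876] v=[-0.8917]
Step 38: x=[5.7989] v=[-0.8875]
Step 39: x=[5.7108] v=[-0.8815]
Step 40: x=[5.6234] v=[-0.8737]
Step 41: x=[5.5370] v=[-0.8642]
Step 42: x=[5.4517] v=[-0.8529]
Step 43: x=[5.3677] v=[-0.8399]
Step 44: x=[5.2852] v=[-0.8253]
Step 45: x=[5.2043] v=[-0.8090]
Step 46: x=[5.1252] v=[-0.7911]
v[0] did not become non-negative within 46 steps; using fallback time=4.6000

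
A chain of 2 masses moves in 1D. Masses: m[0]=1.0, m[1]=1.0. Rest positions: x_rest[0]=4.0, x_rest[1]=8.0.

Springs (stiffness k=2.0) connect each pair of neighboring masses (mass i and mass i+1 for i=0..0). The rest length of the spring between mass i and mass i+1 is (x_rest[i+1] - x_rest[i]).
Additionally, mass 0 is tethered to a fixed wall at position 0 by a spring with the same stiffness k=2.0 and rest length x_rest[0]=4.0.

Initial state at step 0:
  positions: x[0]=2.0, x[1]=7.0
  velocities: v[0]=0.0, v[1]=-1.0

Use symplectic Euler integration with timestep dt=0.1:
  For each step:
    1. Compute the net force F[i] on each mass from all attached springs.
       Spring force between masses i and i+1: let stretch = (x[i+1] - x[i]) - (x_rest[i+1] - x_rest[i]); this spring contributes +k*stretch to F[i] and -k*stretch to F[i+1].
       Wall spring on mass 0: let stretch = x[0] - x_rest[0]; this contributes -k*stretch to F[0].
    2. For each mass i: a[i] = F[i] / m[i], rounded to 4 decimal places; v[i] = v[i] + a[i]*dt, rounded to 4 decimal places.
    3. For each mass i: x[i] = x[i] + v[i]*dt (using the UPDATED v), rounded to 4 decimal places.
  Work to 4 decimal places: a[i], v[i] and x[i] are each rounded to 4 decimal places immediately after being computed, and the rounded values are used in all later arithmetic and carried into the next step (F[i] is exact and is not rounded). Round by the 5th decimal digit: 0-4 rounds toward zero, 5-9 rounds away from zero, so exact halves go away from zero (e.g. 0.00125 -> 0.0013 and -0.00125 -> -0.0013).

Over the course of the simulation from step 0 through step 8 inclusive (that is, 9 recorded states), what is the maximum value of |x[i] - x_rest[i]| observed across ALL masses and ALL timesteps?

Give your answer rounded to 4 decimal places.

Answer: 2.0733

Derivation:
Step 0: x=[2.0000 7.0000] v=[0.0000 -1.0000]
Step 1: x=[2.0600 6.8800] v=[0.6000 -1.2000]
Step 2: x=[2.1752 6.7436] v=[1.1520 -1.3640]
Step 3: x=[2.3383 6.5958] v=[1.6306 -1.4777]
Step 4: x=[2.5397 6.4429] v=[2.0144 -1.5292]
Step 5: x=[2.7684 6.2919] v=[2.2871 -1.5098]
Step 6: x=[3.0122 6.1505] v=[2.4381 -1.4145]
Step 7: x=[3.2585 6.0263] v=[2.4633 -1.2422]
Step 8: x=[3.4950 5.9267] v=[2.3652 -0.9958]
Max displacement = 2.0733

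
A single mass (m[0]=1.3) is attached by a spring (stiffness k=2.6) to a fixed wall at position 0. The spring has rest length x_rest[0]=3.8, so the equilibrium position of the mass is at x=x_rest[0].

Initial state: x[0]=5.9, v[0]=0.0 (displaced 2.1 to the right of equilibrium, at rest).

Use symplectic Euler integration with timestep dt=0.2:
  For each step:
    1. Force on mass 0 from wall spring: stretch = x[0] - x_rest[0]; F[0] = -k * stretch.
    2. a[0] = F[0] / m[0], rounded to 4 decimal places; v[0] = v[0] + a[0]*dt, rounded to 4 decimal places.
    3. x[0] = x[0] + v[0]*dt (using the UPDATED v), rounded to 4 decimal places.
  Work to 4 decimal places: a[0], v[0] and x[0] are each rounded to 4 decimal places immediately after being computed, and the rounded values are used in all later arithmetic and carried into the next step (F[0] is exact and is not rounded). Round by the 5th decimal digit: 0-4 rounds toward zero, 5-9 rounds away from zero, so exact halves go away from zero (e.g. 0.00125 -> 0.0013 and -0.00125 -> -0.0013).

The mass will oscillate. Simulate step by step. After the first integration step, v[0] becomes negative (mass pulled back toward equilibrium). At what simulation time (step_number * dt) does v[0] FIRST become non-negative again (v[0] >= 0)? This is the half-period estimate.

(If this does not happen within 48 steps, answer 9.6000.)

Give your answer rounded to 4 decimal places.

Step 0: x=[5.9000] v=[0.0000]
Step 1: x=[5.7320] v=[-0.8400]
Step 2: x=[5.4094] v=[-1.6128]
Step 3: x=[4.9581] v=[-2.2566]
Step 4: x=[4.4141] v=[-2.7198]
Step 5: x=[3.8210] v=[-2.9654]
Step 6: x=[3.2262] v=[-2.9738]
Step 7: x=[2.6773] v=[-2.7443]
Step 8: x=[2.2183] v=[-2.2952]
Step 9: x=[1.8858] v=[-1.6625]
Step 10: x=[1.7064] v=[-0.8968]
Step 11: x=[1.6945] v=[-0.0594]
Step 12: x=[1.8511] v=[0.7828]
First v>=0 after going negative at step 12, time=2.4000

Answer: 2.4000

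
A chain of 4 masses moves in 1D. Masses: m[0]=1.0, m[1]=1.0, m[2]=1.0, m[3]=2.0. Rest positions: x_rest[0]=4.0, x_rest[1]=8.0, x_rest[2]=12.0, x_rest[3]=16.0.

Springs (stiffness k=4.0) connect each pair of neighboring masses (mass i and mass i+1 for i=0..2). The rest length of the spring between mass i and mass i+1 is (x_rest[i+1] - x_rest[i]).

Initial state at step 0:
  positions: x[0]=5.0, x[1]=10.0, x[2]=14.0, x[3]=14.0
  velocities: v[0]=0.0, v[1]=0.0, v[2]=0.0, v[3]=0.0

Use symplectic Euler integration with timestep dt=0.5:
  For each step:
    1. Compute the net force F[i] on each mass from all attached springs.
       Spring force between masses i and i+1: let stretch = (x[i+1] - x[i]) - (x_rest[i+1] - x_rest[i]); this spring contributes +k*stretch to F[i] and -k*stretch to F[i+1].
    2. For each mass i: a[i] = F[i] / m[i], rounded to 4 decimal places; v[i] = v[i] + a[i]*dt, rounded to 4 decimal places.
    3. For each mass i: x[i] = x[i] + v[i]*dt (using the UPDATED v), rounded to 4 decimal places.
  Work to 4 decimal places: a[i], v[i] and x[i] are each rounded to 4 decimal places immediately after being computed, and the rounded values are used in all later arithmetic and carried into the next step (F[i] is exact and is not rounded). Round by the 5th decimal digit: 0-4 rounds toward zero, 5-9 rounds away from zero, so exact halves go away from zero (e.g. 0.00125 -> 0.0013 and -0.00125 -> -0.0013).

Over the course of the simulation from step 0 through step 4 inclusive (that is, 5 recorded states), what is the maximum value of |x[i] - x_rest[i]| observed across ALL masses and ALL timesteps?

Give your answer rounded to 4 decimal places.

Step 0: x=[5.0000 10.0000 14.0000 14.0000] v=[0.0000 0.0000 0.0000 0.0000]
Step 1: x=[6.0000 9.0000 10.0000 16.0000] v=[2.0000 -2.0000 -8.0000 4.0000]
Step 2: x=[6.0000 6.0000 11.0000 17.0000] v=[0.0000 -6.0000 2.0000 2.0000]
Step 3: x=[2.0000 8.0000 13.0000 17.0000] v=[-8.0000 4.0000 4.0000 0.0000]
Step 4: x=[0.0000 9.0000 14.0000 17.0000] v=[-4.0000 2.0000 2.0000 0.0000]
Max displacement = 4.0000

Answer: 4.0000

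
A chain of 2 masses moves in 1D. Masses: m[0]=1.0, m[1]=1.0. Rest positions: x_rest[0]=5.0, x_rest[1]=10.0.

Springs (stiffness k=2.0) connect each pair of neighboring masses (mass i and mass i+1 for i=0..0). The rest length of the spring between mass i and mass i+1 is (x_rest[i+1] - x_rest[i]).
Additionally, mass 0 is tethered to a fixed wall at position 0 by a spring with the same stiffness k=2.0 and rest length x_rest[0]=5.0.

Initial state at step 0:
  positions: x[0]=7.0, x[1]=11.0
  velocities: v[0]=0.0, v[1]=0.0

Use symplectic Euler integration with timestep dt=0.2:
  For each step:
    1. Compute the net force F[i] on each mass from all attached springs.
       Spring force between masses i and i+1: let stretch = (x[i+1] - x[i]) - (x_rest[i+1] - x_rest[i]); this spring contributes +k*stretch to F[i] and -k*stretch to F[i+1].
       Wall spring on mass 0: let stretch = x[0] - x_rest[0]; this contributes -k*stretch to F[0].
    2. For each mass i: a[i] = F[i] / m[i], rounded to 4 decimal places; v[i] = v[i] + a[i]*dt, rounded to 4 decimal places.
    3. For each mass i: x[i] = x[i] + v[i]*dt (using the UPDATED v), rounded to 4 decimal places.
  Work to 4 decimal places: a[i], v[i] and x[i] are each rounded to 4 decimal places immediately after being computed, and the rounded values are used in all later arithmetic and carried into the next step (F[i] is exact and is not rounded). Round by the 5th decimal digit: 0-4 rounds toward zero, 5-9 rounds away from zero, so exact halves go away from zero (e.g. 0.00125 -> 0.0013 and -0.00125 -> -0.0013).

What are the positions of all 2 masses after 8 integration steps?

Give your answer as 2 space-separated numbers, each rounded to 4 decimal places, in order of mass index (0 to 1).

Step 0: x=[7.0000 11.0000] v=[0.0000 0.0000]
Step 1: x=[6.7600 11.0800] v=[-1.2000 0.4000]
Step 2: x=[6.3248 11.2144] v=[-2.1760 0.6720]
Step 3: x=[5.7748 11.3576] v=[-2.7501 0.7162]
Step 4: x=[5.2094 11.4542] v=[-2.8269 0.4831]
Step 5: x=[4.7269 11.4512] v=[-2.4127 -0.0148]
Step 6: x=[4.4042 11.3103] v=[-1.6137 -0.7045]
Step 7: x=[4.2816 11.0169] v=[-0.6129 -1.4669]
Step 8: x=[4.3553 10.5847] v=[0.3686 -2.1610]

Answer: 4.3553 10.5847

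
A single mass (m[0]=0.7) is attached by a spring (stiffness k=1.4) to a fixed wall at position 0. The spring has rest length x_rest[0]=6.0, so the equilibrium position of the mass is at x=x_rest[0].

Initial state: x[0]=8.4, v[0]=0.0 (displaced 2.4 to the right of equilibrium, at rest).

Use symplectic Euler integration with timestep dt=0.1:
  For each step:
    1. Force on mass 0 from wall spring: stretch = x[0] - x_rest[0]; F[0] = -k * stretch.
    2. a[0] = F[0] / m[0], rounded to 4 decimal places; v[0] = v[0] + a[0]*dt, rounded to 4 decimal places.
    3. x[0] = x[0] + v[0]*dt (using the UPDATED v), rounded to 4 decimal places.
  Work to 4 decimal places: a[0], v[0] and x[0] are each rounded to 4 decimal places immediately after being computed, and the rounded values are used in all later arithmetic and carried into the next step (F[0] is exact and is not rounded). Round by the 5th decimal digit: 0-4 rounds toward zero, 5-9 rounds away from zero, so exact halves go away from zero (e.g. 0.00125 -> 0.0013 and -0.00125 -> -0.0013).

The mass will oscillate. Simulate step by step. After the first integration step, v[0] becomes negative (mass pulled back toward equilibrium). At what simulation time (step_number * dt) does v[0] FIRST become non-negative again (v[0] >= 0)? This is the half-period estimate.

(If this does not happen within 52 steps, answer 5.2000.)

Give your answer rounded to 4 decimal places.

Step 0: x=[8.4000] v=[0.0000]
Step 1: x=[8.3520] v=[-0.4800]
Step 2: x=[8.2570] v=[-0.9504]
Step 3: x=[8.1168] v=[-1.4018]
Step 4: x=[7.9343] v=[-1.8252]
Step 5: x=[7.7131] v=[-2.2121]
Step 6: x=[7.4576] v=[-2.5547]
Step 7: x=[7.1730] v=[-2.8462]
Step 8: x=[6.8649] v=[-3.0808]
Step 9: x=[6.5395] v=[-3.2538]
Step 10: x=[6.2033] v=[-3.3617]
Step 11: x=[5.8631] v=[-3.4024]
Step 12: x=[5.5256] v=[-3.3750]
Step 13: x=[5.1976] v=[-3.2801]
Step 14: x=[4.8856] v=[-3.1196]
Step 15: x=[4.5959] v=[-2.8967]
Step 16: x=[4.3343] v=[-2.6159]
Step 17: x=[4.1060] v=[-2.2828]
Step 18: x=[3.9156] v=[-1.9040]
Step 19: x=[3.7669] v=[-1.4871]
Step 20: x=[3.6629] v=[-1.0405]
Step 21: x=[3.6056] v=[-0.5731]
Step 22: x=[3.5962] v=[-0.0942]
Step 23: x=[3.6349] v=[0.3866]
First v>=0 after going negative at step 23, time=2.3000

Answer: 2.3000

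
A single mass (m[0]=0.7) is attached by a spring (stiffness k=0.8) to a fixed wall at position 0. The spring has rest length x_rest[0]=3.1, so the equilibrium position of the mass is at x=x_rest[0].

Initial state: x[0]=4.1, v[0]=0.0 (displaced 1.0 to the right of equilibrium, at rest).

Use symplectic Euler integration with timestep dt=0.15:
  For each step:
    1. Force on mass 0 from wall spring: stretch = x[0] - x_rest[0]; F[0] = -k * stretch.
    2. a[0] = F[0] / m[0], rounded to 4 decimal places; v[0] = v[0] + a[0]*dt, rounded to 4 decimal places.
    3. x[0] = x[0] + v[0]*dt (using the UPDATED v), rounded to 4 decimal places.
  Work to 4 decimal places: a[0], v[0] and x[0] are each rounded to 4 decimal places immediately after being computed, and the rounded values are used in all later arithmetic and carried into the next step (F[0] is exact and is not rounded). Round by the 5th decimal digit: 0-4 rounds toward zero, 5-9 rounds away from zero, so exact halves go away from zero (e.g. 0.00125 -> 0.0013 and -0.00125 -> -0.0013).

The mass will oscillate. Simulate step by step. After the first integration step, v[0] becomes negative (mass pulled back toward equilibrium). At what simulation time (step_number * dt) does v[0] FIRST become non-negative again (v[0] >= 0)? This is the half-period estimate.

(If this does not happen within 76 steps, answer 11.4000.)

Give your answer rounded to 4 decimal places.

Step 0: x=[4.1000] v=[0.0000]
Step 1: x=[4.0743] v=[-0.1714]
Step 2: x=[4.0235] v=[-0.3384]
Step 3: x=[3.9490] v=[-0.4967]
Step 4: x=[3.8527] v=[-0.6422]
Step 5: x=[3.7370] v=[-0.7712]
Step 6: x=[3.6049] v=[-0.8804]
Step 7: x=[3.4599] v=[-0.9670]
Step 8: x=[3.3056] v=[-1.0287]
Step 9: x=[3.1460] v=[-1.0640]
Step 10: x=[2.9852] v=[-1.0719]
Step 11: x=[2.8274] v=[-1.0522]
Step 12: x=[2.6766] v=[-1.0055]
Step 13: x=[2.5367] v=[-0.9329]
Step 14: x=[2.4113] v=[-0.8363]
Step 15: x=[2.3036] v=[-0.7182]
Step 16: x=[2.2163] v=[-0.5817]
Step 17: x=[2.1518] v=[-0.4302]
Step 18: x=[2.1117] v=[-0.2676]
Step 19: x=[2.0970] v=[-0.0982]
Step 20: x=[2.1081] v=[0.0737]
First v>=0 after going negative at step 20, time=3.0000

Answer: 3.0000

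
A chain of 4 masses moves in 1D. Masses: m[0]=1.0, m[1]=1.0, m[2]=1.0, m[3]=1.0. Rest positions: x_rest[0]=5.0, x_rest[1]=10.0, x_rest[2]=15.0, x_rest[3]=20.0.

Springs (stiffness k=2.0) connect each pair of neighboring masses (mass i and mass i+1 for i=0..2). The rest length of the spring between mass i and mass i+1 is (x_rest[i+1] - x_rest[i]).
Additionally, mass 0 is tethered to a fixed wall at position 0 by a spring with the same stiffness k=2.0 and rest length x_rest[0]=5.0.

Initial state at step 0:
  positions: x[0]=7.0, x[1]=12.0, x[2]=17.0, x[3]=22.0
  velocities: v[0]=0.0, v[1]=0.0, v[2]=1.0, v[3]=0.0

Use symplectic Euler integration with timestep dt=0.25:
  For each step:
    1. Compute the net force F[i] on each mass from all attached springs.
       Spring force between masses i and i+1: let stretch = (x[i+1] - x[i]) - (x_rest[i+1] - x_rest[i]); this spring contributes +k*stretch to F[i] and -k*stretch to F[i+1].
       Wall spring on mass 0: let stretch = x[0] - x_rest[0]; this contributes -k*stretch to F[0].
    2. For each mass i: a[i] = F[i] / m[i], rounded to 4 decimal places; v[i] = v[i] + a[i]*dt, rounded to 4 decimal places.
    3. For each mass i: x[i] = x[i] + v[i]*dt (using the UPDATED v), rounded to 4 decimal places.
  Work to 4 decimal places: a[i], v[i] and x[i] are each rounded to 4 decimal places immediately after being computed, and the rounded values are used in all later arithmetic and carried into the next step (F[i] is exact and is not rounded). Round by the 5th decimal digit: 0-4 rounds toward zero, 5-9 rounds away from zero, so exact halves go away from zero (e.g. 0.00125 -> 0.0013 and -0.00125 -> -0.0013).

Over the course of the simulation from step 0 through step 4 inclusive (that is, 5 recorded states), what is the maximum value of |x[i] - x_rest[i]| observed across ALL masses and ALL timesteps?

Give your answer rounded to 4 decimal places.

Step 0: x=[7.0000 12.0000 17.0000 22.0000] v=[0.0000 0.0000 1.0000 0.0000]
Step 1: x=[6.7500 12.0000 17.2500 22.0000] v=[-1.0000 0.0000 1.0000 0.0000]
Step 2: x=[6.3125 12.0000 17.4375 22.0313] v=[-1.7500 0.0000 0.7500 0.1250]
Step 3: x=[5.7969 11.9688 17.5196 22.1133] v=[-2.0625 -0.1250 0.3282 0.3281]
Step 4: x=[5.3282 11.8599 17.4820 22.2461] v=[-1.8750 -0.4356 -0.1504 0.5313]
Max displacement = 2.5196

Answer: 2.5196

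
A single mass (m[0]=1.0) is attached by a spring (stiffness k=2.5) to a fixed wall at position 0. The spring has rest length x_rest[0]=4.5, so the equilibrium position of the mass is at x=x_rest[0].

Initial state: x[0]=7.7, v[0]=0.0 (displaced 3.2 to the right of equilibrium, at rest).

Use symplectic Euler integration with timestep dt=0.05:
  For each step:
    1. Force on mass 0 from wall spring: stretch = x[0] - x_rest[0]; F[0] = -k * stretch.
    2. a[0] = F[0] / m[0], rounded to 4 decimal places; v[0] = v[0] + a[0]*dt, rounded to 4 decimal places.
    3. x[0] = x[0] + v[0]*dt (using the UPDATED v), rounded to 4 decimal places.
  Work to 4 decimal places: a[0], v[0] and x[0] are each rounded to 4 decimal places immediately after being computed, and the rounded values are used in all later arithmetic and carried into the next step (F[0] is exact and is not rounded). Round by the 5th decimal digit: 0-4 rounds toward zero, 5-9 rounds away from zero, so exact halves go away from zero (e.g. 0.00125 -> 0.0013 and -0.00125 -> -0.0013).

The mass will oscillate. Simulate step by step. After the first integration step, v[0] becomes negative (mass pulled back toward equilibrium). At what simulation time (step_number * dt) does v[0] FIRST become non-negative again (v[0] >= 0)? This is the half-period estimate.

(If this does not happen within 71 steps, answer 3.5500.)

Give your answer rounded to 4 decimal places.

Step 0: x=[7.7000] v=[0.0000]
Step 1: x=[7.6800] v=[-0.4000]
Step 2: x=[7.6401] v=[-0.7975]
Step 3: x=[7.5806] v=[-1.1900]
Step 4: x=[7.5018] v=[-1.5751]
Step 5: x=[7.4043] v=[-1.9503]
Step 6: x=[7.2886] v=[-2.3133]
Step 7: x=[7.1555] v=[-2.6619]
Step 8: x=[7.0058] v=[-2.9938]
Step 9: x=[6.8405] v=[-3.3070]
Step 10: x=[6.6605] v=[-3.5996]
Step 11: x=[6.4670] v=[-3.8697]
Step 12: x=[6.2612] v=[-4.1156]
Step 13: x=[6.0444] v=[-4.3358]
Step 14: x=[5.8180] v=[-4.5289]
Step 15: x=[5.5833] v=[-4.6937]
Step 16: x=[5.3418] v=[-4.8291]
Step 17: x=[5.0951] v=[-4.9343]
Step 18: x=[4.8447] v=[-5.0087]
Step 19: x=[4.5921] v=[-5.0518]
Step 20: x=[4.3389] v=[-5.0633]
Step 21: x=[4.0867] v=[-5.0432]
Step 22: x=[3.8371] v=[-4.9915]
Step 23: x=[3.5917] v=[-4.9086]
Step 24: x=[3.3519] v=[-4.7951]
Step 25: x=[3.1193] v=[-4.6516]
Step 26: x=[2.8954] v=[-4.4790]
Step 27: x=[2.6815] v=[-4.2784]
Step 28: x=[2.4789] v=[-4.0511]
Step 29: x=[2.2890] v=[-3.7985]
Step 30: x=[2.1129] v=[-3.5221]
Step 31: x=[1.9517] v=[-3.2237]
Step 32: x=[1.8064] v=[-2.9052]
Step 33: x=[1.6780] v=[-2.5685]
Step 34: x=[1.5672] v=[-2.2158]
Step 35: x=[1.4747] v=[-1.8492]
Step 36: x=[1.4012] v=[-1.4710]
Step 37: x=[1.3470] v=[-1.0837]
Step 38: x=[1.3125] v=[-0.6896]
Step 39: x=[1.2979] v=[-0.2912]
Step 40: x=[1.3034] v=[0.1091]
First v>=0 after going negative at step 40, time=2.0000

Answer: 2.0000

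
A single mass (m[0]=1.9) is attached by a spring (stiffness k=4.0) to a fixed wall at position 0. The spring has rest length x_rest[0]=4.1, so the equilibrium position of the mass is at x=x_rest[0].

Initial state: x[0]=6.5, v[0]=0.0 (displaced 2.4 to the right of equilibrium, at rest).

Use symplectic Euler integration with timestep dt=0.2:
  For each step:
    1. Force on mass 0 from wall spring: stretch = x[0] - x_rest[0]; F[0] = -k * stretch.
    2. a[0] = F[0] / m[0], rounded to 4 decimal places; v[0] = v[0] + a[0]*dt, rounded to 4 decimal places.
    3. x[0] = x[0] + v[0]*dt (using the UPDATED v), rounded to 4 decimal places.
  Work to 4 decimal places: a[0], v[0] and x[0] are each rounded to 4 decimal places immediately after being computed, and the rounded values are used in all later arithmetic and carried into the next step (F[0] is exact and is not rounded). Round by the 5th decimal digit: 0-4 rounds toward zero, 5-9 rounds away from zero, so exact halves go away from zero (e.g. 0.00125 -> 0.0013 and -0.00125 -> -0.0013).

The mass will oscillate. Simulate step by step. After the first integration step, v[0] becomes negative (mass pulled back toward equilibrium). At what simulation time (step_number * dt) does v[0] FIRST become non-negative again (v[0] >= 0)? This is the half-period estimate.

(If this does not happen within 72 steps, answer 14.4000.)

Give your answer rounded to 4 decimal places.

Answer: 2.2000

Derivation:
Step 0: x=[6.5000] v=[0.0000]
Step 1: x=[6.2979] v=[-1.0105]
Step 2: x=[5.9107] v=[-1.9359]
Step 3: x=[5.3710] v=[-2.6983]
Step 4: x=[4.7243] v=[-3.2335]
Step 5: x=[4.0250] v=[-3.4964]
Step 6: x=[3.3320] v=[-3.4648]
Step 7: x=[2.7037] v=[-3.1414]
Step 8: x=[2.1930] v=[-2.5535]
Step 9: x=[1.8429] v=[-1.7506]
Step 10: x=[1.6829] v=[-0.8002]
Step 11: x=[1.7264] v=[0.2175]
First v>=0 after going negative at step 11, time=2.2000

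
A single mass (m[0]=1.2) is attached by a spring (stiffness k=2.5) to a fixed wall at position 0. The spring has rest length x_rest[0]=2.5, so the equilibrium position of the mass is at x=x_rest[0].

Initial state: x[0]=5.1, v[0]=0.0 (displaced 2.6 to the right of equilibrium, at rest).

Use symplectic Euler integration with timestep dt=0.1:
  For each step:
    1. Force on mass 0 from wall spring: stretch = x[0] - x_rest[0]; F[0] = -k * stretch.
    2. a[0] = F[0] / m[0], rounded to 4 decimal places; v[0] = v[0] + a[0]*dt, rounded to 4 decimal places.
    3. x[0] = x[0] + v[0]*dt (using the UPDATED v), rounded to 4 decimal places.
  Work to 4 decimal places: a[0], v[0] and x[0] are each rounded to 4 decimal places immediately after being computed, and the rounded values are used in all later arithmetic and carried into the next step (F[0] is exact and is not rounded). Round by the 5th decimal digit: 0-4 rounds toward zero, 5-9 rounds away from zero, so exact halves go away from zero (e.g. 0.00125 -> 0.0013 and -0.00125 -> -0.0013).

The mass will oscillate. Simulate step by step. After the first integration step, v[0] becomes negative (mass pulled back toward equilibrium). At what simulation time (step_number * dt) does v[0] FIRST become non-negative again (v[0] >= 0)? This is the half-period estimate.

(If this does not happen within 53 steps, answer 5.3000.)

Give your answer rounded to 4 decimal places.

Step 0: x=[5.1000] v=[0.0000]
Step 1: x=[5.0458] v=[-0.5417]
Step 2: x=[4.9386] v=[-1.0721]
Step 3: x=[4.7806] v=[-1.5801]
Step 4: x=[4.5751] v=[-2.0552]
Step 5: x=[4.3264] v=[-2.4875]
Step 6: x=[4.0396] v=[-2.8680]
Step 7: x=[3.7207] v=[-3.1888]
Step 8: x=[3.3764] v=[-3.4431]
Step 9: x=[3.0138] v=[-3.6257]
Step 10: x=[2.6405] v=[-3.7327]
Step 11: x=[2.2643] v=[-3.7620]
Step 12: x=[1.8930] v=[-3.7129]
Step 13: x=[1.5344] v=[-3.5864]
Step 14: x=[1.1959] v=[-3.3852]
Step 15: x=[0.8846] v=[-3.1135]
Step 16: x=[0.6069] v=[-2.7770]
Step 17: x=[0.3686] v=[-2.3826]
Step 18: x=[0.1747] v=[-1.9386]
Step 19: x=[0.0293] v=[-1.4542]
Step 20: x=[-0.0647] v=[-0.9395]
Step 21: x=[-0.1052] v=[-0.4052]
Step 22: x=[-0.0914] v=[0.1376]
First v>=0 after going negative at step 22, time=2.2000

Answer: 2.2000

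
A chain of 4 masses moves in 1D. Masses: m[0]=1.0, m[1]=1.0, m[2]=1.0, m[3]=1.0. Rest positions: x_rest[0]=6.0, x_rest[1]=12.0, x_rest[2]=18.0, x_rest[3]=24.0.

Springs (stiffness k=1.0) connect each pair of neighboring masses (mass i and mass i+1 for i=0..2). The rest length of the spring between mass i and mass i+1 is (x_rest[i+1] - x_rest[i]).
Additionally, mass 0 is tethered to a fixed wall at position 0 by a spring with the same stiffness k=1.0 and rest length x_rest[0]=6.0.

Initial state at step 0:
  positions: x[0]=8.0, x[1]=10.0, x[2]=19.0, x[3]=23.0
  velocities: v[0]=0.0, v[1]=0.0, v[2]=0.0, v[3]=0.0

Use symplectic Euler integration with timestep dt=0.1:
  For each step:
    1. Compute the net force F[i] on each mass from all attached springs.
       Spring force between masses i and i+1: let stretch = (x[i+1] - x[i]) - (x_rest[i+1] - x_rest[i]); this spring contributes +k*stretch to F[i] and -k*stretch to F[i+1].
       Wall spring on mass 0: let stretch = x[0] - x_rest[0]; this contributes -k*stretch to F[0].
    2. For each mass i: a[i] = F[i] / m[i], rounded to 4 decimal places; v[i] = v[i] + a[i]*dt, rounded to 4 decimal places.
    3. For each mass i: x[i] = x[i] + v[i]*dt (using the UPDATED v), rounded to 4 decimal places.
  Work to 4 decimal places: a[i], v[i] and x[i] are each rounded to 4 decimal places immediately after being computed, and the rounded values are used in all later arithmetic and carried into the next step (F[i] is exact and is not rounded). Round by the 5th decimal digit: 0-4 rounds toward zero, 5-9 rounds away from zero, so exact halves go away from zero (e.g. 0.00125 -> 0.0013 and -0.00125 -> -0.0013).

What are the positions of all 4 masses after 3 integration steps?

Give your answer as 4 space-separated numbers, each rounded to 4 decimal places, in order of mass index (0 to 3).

Step 0: x=[8.0000 10.0000 19.0000 23.0000] v=[0.0000 0.0000 0.0000 0.0000]
Step 1: x=[7.9400 10.0700 18.9500 23.0200] v=[-0.6000 0.7000 -0.5000 0.2000]
Step 2: x=[7.8219 10.2075 18.8519 23.0593] v=[-1.1810 1.3750 -0.9810 0.3930]
Step 3: x=[7.6494 10.4076 18.7094 23.1165] v=[-1.7246 2.0009 -1.4247 0.5723]

Answer: 7.6494 10.4076 18.7094 23.1165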